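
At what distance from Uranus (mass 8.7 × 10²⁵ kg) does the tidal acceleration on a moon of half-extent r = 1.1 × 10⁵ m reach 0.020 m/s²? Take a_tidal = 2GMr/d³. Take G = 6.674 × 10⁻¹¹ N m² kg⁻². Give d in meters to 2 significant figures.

4.0 × 10⁷ m

2GMr/d³ = a_tidal  ⇒  d = (2GMr / a_tidal)^(1/3)
d = (2 × 6.674×10⁻¹¹ × (8.7 × 10²⁵) × (1.1 × 10⁵) / (0.020))^(1/3)
  = 4.0 × 10⁷ m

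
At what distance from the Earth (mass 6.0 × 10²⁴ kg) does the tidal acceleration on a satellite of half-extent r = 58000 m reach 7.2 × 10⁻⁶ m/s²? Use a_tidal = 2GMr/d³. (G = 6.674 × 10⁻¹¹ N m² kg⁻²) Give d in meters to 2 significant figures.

1.9 × 10⁸ m

2GMr/d³ = a_tidal  ⇒  d = (2GMr / a_tidal)^(1/3)
d = (2 × 6.674×10⁻¹¹ × (6.0 × 10²⁴) × (58000) / (7.2 × 10⁻⁶))^(1/3)
  = 1.9 × 10⁸ m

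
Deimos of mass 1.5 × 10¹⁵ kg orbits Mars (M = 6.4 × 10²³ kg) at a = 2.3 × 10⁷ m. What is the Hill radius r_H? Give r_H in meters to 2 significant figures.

r_H ≈ a (m/3M)^(1/3)
    = (2.3 × 10⁷) × (1.5 × 10¹⁵ / (3 × 6.4 × 10²³))^(1/3)
    = 2.1 × 10⁴ m

2.1 × 10⁴ m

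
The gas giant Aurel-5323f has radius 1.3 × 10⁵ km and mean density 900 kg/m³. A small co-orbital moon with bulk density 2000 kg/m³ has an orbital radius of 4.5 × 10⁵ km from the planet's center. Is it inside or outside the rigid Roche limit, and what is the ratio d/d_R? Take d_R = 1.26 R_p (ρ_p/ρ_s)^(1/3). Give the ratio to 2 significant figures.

d_R = 1.26 × (1.3 × 10⁵ km) × (900/2000)^(1/3) = 1.255 × 10⁵ km
d/d_R = (4.5 × 10⁵) / (1.255 × 10⁵) = 3.6
Since d/d_R > 1, the body is outside the Roche limit.

outside; d/d_R ≈ 3.6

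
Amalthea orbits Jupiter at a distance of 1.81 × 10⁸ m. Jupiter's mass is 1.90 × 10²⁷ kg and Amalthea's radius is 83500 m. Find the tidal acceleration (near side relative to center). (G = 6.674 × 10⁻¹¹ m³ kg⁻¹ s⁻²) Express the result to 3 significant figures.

3.57 × 10⁻³ m/s²

a_tidal = 2GMr/d³
        = 2 × (6.674 × 10⁻¹¹) × (1.90 × 10²⁷) × (83500) / (1.81 × 10⁸)³
        = 3.57 × 10⁻³ m/s²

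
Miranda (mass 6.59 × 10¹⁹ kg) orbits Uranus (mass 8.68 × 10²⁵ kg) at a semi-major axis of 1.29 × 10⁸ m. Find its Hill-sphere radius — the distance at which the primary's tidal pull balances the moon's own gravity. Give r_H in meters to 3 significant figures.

r_H ≈ a (m/3M)^(1/3)
    = (1.29 × 10⁸) × (6.59 × 10¹⁹ / (3 × 8.68 × 10²⁵))^(1/3)
    = 8.16 × 10⁵ m

8.16 × 10⁵ m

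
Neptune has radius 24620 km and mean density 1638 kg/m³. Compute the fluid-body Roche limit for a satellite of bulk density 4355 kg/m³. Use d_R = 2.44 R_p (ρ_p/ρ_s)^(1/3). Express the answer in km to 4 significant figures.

d_R = 2.44 × 24620 km × (1638/4355)^(1/3)
    = 43360 km

43360 km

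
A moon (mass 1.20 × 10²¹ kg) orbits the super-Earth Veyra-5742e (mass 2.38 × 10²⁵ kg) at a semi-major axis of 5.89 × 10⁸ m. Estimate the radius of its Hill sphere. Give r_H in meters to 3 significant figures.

r_H ≈ a (m/3M)^(1/3)
    = (5.89 × 10⁸) × (1.20 × 10²¹ / (3 × 2.38 × 10²⁵))^(1/3)
    = 1.51 × 10⁷ m

1.51 × 10⁷ m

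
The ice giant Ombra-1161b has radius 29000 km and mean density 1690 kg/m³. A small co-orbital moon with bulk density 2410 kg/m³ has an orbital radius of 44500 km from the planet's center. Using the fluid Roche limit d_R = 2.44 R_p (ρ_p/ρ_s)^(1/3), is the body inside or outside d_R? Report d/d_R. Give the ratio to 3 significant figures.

d_R = 2.44 × (29000 km) × (1690/2410)^(1/3) = 62870 km
d/d_R = (44500) / (62870) = 0.708
Since d/d_R < 1, the body is inside the Roche limit.

inside; d/d_R ≈ 0.708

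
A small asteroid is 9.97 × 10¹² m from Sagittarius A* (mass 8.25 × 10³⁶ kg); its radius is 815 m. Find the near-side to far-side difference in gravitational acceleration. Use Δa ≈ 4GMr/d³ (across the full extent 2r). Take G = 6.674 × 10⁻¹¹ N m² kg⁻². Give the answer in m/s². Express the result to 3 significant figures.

Differencing GM/(d−r)² and GM/(d+r)² to first order in r/d gives 4GMr/d³.
a_tidal = 4GMr/d³
        = 4 × (6.674 × 10⁻¹¹) × (8.25 × 10³⁶) × (815) / (9.97 × 10¹²)³
        = 1.81 × 10⁻⁹ m/s²

1.81 × 10⁻⁹ m/s²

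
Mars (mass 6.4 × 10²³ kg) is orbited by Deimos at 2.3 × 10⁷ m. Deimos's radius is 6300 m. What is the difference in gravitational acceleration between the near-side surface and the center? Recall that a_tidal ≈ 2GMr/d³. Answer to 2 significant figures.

4.4 × 10⁻⁵ m/s²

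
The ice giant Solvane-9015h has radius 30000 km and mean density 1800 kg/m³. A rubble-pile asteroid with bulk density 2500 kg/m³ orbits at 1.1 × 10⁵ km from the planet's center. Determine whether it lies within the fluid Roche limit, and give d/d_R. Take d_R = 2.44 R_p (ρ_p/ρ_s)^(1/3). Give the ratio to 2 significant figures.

d_R = 2.44 × (30000 km) × (1800/2500)^(1/3) = 65610 km
d/d_R = (1.1 × 10⁵) / (65610) = 1.7
Since d/d_R > 1, the body is outside the Roche limit.

outside; d/d_R ≈ 1.7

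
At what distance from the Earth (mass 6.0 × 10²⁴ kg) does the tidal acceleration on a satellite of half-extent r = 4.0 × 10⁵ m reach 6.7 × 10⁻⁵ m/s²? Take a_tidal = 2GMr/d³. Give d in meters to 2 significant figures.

1.7 × 10⁸ m

2GMr/d³ = a_tidal  ⇒  d = (2GMr / a_tidal)^(1/3)
d = (2 × 6.674×10⁻¹¹ × (6.0 × 10²⁴) × (4.0 × 10⁵) / (6.7 × 10⁻⁵))^(1/3)
  = 1.7 × 10⁸ m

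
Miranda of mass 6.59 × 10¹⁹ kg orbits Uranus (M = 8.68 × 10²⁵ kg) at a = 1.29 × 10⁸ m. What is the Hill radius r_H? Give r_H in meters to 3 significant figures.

r_H ≈ a (m/3M)^(1/3)
    = (1.29 × 10⁸) × (6.59 × 10¹⁹ / (3 × 8.68 × 10²⁵))^(1/3)
    = 8.16 × 10⁵ m

8.16 × 10⁵ m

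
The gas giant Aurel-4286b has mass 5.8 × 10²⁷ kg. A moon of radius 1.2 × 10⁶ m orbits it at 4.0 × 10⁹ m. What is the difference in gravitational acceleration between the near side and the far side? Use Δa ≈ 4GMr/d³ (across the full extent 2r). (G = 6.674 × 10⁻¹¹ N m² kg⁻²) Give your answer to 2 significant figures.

2.9 × 10⁻⁵ m/s²

a_tidal = 4GMr/d³
        = 4 × (6.674 × 10⁻¹¹) × (5.8 × 10²⁷) × (1.2 × 10⁶) / (4.0 × 10⁹)³
        = 2.9 × 10⁻⁵ m/s²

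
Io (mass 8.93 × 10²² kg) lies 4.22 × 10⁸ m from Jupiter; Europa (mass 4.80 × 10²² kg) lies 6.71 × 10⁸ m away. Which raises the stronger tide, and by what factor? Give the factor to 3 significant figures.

Compare M/d³ for the two perturbers:
Io: (8.93 × 10²²) / (4.22 × 10⁸)³ = 1.188 × 10⁻³
Europa: (4.80 × 10²²) / (6.71 × 10⁸)³ = 1.589 × 10⁻⁴
Ratio (larger/smaller) = 7.48

Io, by a factor of ≈ 7.48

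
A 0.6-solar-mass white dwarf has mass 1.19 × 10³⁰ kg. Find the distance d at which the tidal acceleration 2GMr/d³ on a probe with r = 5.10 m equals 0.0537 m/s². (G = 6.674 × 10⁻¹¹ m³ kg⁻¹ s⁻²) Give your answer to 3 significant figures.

2GMr/d³ = a_tidal  ⇒  d = (2GMr / a_tidal)^(1/3)
d = (2 × 6.674×10⁻¹¹ × (1.19 × 10³⁰) × (5.10) / (0.0537))^(1/3)
  = 2.47 × 10⁷ m

2.47 × 10⁷ m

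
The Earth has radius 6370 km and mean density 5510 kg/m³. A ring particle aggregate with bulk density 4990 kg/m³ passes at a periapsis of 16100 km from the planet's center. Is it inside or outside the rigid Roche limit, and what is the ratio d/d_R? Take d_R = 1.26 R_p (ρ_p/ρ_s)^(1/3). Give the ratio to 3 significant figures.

d_R = 1.26 × (6370 km) × (5510/4990)^(1/3) = 8296 km
d/d_R = (16100) / (8296) = 1.94
Since d/d_R > 1, the body is outside the Roche limit.

outside; d/d_R ≈ 1.94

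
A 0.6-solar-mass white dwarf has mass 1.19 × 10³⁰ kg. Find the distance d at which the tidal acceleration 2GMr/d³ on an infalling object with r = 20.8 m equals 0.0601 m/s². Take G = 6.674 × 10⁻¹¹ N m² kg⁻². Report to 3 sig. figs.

2GMr/d³ = a_tidal  ⇒  d = (2GMr / a_tidal)^(1/3)
d = (2 × 6.674×10⁻¹¹ × (1.19 × 10³⁰) × (20.8) / (0.0601))^(1/3)
  = 3.80 × 10⁷ m

3.80 × 10⁷ m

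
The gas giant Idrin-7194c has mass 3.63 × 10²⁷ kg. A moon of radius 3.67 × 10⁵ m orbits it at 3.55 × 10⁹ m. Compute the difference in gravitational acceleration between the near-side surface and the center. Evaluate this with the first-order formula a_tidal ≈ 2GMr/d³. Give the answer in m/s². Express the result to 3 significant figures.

Δg = 2GMr/d³
   = 2 × (6.674 × 10⁻¹¹) × (3.63 × 10²⁷) × (3.67 × 10⁵) / (3.55 × 10⁹)³
   = 3.97 × 10⁻⁶ m/s²

3.97 × 10⁻⁶ m/s²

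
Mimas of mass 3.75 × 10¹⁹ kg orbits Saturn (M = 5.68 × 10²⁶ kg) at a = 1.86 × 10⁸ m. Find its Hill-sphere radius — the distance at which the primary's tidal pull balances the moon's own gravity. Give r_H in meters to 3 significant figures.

5.21 × 10⁵ m

r_H ≈ a (m/3M)^(1/3)
    = (1.86 × 10⁸) × (3.75 × 10¹⁹ / (3 × 5.68 × 10²⁶))^(1/3)
    = 5.21 × 10⁵ m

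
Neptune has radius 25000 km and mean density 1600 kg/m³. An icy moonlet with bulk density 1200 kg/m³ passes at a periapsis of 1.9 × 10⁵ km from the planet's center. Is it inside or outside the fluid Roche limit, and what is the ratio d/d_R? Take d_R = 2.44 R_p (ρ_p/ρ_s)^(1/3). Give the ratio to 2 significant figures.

d_R = 2.44 × (25000 km) × (1600/1200)^(1/3) = 67140 km
d/d_R = (1.9 × 10⁵) / (67140) = 2.8
Since d/d_R > 1, the body is outside the Roche limit.

outside; d/d_R ≈ 2.8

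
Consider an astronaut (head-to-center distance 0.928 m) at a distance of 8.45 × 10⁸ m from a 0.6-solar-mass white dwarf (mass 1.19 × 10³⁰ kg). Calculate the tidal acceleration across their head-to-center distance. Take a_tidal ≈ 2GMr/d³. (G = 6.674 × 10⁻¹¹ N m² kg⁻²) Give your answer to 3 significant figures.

Since r ≪ d, expand the inverse-square field across one radius to get the leading 2GMr/d³ term.
a_tidal = 2GMr/d³
        = 2 × (6.674 × 10⁻¹¹) × (1.19 × 10³⁰) × (0.928) / (8.45 × 10⁸)³
        = 2.44 × 10⁻⁷ m/s²

2.44 × 10⁻⁷ m/s²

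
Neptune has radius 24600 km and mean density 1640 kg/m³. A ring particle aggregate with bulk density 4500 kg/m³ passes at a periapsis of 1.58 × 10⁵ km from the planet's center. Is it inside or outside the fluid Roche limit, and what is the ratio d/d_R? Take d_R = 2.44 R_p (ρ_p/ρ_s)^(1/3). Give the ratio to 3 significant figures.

outside; d/d_R ≈ 3.69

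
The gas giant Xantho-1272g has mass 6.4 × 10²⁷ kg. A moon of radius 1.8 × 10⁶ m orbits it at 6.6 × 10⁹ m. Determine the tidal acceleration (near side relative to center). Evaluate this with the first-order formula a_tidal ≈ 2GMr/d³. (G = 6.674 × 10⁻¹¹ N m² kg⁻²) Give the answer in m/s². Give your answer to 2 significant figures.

The tidal stretch is the gradient of GM/d² times the body's extent r, hence the 1/d³ dependence.
Δg = 2GMr/d³
   = 2 × (6.674 × 10⁻¹¹) × (6.4 × 10²⁷) × (1.8 × 10⁶) / (6.6 × 10⁹)³
   = 5.3 × 10⁻⁶ m/s²

5.3 × 10⁻⁶ m/s²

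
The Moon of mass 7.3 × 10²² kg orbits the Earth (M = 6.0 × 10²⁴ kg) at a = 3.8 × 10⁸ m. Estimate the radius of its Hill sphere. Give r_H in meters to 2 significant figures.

6.1 × 10⁷ m

r_H ≈ a (m/3M)^(1/3)
    = (3.8 × 10⁸) × (7.3 × 10²² / (3 × 6.0 × 10²⁴))^(1/3)
    = 6.1 × 10⁷ m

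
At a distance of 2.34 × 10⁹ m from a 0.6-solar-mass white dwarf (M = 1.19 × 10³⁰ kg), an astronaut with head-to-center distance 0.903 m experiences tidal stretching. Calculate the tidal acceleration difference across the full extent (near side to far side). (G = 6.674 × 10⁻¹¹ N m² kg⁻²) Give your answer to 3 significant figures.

2.24 × 10⁻⁸ m/s²

Differencing GM/(d−r)² and GM/(d+r)² to first order in r/d gives 4GMr/d³.
Δg = 4GMr/d³
   = 4 × (6.674 × 10⁻¹¹) × (1.19 × 10³⁰) × (0.903) / (2.34 × 10⁹)³
   = 2.24 × 10⁻⁸ m/s²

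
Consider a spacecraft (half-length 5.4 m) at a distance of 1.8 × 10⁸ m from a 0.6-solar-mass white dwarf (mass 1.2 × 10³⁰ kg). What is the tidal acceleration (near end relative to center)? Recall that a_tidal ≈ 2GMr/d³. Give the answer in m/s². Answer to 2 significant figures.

Δg = 2GMr/d³
   = 2 × (6.674 × 10⁻¹¹) × (1.2 × 10³⁰) × (5.4) / (1.8 × 10⁸)³
   = 1.5 × 10⁻⁴ m/s²

1.5 × 10⁻⁴ m/s²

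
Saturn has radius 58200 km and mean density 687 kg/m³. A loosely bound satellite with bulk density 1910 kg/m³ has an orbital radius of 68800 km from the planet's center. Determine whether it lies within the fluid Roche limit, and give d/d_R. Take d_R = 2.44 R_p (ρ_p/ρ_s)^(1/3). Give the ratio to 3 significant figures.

d_R = 2.44 × (58200 km) × (687/1910)^(1/3) = 1.010 × 10⁵ km
d/d_R = (68800) / (1.010 × 10⁵) = 0.681
Since d/d_R < 1, the body is inside the Roche limit.

inside; d/d_R ≈ 0.681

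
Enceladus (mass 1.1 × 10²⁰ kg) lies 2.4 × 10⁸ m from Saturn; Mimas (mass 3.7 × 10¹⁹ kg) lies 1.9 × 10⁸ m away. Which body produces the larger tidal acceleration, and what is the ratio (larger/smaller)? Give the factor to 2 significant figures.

Tidal stretch scales as M/d³; compute that for each body.
Enceladus: (1.1 × 10²⁰) / (2.4 × 10⁸)³ = 7.957 × 10⁻⁶
Mimas: (3.7 × 10¹⁹) / (1.9 × 10⁸)³ = 5.394 × 10⁻⁶
Ratio (larger/smaller) = 1.5

Enceladus, by a factor of ≈ 1.5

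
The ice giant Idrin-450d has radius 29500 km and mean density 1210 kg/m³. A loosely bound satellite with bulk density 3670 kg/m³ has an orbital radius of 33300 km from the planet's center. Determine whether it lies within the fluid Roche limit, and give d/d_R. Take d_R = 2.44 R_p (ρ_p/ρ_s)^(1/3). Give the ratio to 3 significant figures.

inside; d/d_R ≈ 0.670

d_R = 2.44 × (29500 km) × (1210/3670)^(1/3) = 49730 km
d/d_R = (33300) / (49730) = 0.670
Since d/d_R < 1, the body is inside the Roche limit.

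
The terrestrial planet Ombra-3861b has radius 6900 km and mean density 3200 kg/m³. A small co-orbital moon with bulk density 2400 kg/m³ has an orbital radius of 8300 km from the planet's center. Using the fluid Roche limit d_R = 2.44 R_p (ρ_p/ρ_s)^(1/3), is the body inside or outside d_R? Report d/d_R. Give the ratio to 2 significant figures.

inside; d/d_R ≈ 0.45

d_R = 2.44 × (6900 km) × (3200/2400)^(1/3) = 18530 km
d/d_R = (8300) / (18530) = 0.45
Since d/d_R < 1, the body is inside the Roche limit.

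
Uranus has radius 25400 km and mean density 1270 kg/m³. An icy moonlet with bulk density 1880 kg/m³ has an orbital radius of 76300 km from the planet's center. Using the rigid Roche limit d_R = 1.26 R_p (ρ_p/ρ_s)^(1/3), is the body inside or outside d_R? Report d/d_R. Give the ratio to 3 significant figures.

outside; d/d_R ≈ 2.72

d_R = 1.26 × (25400 km) × (1270/1880)^(1/3) = 28080 km
d/d_R = (76300) / (28080) = 2.72
Since d/d_R > 1, the body is outside the Roche limit.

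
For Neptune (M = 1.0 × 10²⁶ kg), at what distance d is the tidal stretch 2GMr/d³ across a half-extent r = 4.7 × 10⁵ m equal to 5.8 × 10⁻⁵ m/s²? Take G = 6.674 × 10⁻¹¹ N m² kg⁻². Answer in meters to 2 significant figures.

2GMr/d³ = a_tidal  ⇒  d = (2GMr / a_tidal)^(1/3)
d = (2 × 6.674×10⁻¹¹ × (1.0 × 10²⁶) × (4.7 × 10⁵) / (5.8 × 10⁻⁵))^(1/3)
  = 4.8 × 10⁸ m

4.8 × 10⁸ m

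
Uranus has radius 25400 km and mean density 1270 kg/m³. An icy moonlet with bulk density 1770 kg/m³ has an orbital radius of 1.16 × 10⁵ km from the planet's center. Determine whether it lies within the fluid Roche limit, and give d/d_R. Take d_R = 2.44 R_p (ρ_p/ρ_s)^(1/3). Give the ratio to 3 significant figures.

d_R = 2.44 × (25400 km) × (1270/1770)^(1/3) = 55480 km
d/d_R = (1.16 × 10⁵) / (55480) = 2.09
Since d/d_R > 1, the body is outside the Roche limit.

outside; d/d_R ≈ 2.09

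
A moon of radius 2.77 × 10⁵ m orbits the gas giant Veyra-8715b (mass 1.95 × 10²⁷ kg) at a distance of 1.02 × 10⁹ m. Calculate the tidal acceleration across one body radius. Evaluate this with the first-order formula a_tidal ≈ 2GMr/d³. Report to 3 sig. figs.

6.79 × 10⁻⁵ m/s²

Δa = 2GMr/d³
   = 2 × (6.674 × 10⁻¹¹) × (1.95 × 10²⁷) × (2.77 × 10⁵) / (1.02 × 10⁹)³
   = 6.79 × 10⁻⁵ m/s²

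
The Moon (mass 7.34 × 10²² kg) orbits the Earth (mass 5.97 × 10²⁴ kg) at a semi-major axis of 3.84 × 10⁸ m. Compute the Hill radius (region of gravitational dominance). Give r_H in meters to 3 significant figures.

r_H ≈ a (m/3M)^(1/3)
    = (3.84 × 10⁸) × (7.34 × 10²² / (3 × 5.97 × 10²⁴))^(1/3)
    = 6.15 × 10⁷ m

6.15 × 10⁷ m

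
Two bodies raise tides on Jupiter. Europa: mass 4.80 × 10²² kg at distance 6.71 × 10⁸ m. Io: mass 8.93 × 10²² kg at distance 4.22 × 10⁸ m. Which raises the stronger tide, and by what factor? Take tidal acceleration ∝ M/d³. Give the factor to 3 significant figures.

Io, by a factor of ≈ 7.48

Tidal acceleration ∝ M/d³, so compare M/d³ for each.
Europa: (4.80 × 10²²) / (6.71 × 10⁸)³ = 1.589 × 10⁻⁴
Io: (8.93 × 10²²) / (4.22 × 10⁸)³ = 1.188 × 10⁻³
Ratio (larger/smaller) = 7.48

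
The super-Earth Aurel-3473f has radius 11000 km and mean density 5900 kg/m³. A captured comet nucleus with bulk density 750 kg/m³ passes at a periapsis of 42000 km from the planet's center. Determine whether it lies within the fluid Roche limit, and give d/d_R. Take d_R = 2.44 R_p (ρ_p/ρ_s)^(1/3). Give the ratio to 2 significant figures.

inside; d/d_R ≈ 0.79

d_R = 2.44 × (11000 km) × (5900/750)^(1/3) = 53380 km
d/d_R = (42000) / (53380) = 0.79
Since d/d_R < 1, the body is inside the Roche limit.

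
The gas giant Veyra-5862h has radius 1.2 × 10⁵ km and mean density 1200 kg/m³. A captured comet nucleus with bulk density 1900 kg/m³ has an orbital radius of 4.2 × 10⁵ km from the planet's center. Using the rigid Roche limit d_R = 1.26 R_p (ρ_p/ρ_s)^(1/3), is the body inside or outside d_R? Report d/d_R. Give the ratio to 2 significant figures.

outside; d/d_R ≈ 3.2

d_R = 1.26 × (1.2 × 10⁵ km) × (1200/1900)^(1/3) = 1.297 × 10⁵ km
d/d_R = (4.2 × 10⁵) / (1.297 × 10⁵) = 3.2
Since d/d_R > 1, the body is outside the Roche limit.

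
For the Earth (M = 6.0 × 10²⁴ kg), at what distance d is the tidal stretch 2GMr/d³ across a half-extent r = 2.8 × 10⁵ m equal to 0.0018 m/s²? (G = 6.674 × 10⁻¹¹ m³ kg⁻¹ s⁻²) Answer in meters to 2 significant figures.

2GMr/d³ = a_tidal  ⇒  d = (2GMr / a_tidal)^(1/3)
d = (2 × 6.674×10⁻¹¹ × (6.0 × 10²⁴) × (2.8 × 10⁵) / (0.0018))^(1/3)
  = 5.0 × 10⁷ m

5.0 × 10⁷ m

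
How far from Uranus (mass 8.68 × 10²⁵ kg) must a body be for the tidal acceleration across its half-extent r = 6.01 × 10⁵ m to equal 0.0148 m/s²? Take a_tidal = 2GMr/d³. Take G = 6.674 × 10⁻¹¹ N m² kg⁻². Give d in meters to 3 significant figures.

2GMr/d³ = a_tidal  ⇒  d = (2GMr / a_tidal)^(1/3)
d = (2 × 6.674×10⁻¹¹ × (8.68 × 10²⁵) × (6.01 × 10⁵) / (0.0148))^(1/3)
  = 7.78 × 10⁷ m

7.78 × 10⁷ m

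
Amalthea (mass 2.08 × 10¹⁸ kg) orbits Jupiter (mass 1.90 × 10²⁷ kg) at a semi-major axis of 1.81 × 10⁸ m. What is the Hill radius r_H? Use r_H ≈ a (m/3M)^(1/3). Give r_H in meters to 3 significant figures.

r_H ≈ a (m/3M)^(1/3)
    = (1.81 × 10⁸) × (2.08 × 10¹⁸ / (3 × 1.90 × 10²⁷))^(1/3)
    = 1.29 × 10⁵ m

1.29 × 10⁵ m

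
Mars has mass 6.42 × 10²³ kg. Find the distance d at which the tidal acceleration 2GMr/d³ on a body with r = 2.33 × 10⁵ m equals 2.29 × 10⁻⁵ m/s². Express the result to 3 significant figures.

9.55 × 10⁷ m

2GMr/d³ = a_tidal  ⇒  d = (2GMr / a_tidal)^(1/3)
d = (2 × 6.674×10⁻¹¹ × (6.42 × 10²³) × (2.33 × 10⁵) / (2.29 × 10⁻⁵))^(1/3)
  = 9.55 × 10⁷ m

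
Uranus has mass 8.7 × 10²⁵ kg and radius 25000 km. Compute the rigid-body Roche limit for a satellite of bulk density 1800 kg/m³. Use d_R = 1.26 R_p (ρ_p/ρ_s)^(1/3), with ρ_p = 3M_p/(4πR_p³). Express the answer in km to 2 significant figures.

ρ_p = 3M_p/(4πR_p³) = 3 × (8.7 × 10²⁵) / (4π × (2.5 × 10⁷ m)³) = 1300 kg/m³
d_R = 1.26 × 25000 km × (1300/1800)^(1/3)
    = 28000 km

28000 km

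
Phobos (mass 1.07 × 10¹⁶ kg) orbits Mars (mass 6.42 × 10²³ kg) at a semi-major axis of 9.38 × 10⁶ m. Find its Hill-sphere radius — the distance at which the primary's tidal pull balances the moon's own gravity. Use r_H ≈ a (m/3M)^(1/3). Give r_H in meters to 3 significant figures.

1.66 × 10⁴ m

r_H ≈ a (m/3M)^(1/3)
    = (9.38 × 10⁶) × (1.07 × 10¹⁶ / (3 × 6.42 × 10²³))^(1/3)
    = 1.66 × 10⁴ m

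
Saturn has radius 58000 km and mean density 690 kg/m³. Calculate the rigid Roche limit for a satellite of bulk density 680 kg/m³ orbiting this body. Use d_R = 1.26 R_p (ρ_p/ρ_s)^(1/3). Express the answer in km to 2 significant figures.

73000 km

d_R = 1.26 × 58000 km × (690/680)^(1/3)
    = 73000 km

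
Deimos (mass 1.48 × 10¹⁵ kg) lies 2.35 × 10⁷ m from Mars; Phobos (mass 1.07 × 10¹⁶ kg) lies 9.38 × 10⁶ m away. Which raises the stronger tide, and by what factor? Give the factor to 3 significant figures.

Tidal stretch scales as M/d³; compute that for each body.
Deimos: (1.48 × 10¹⁵) / (2.35 × 10⁷)³ = 1.140 × 10⁻⁷
Phobos: (1.07 × 10¹⁶) / (9.38 × 10⁶)³ = 1.297 × 10⁻⁵
Ratio (larger/smaller) = 114

Phobos, by a factor of ≈ 114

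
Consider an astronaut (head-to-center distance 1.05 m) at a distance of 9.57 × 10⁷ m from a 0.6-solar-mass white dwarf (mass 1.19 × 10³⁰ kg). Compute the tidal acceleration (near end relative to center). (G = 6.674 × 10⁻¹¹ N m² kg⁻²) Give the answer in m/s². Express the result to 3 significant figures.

Δa = 2GMr/d³
   = 2 × (6.674 × 10⁻¹¹) × (1.19 × 10³⁰) × (1.05) / (9.57 × 10⁷)³
   = 1.90 × 10⁻⁴ m/s²

1.90 × 10⁻⁴ m/s²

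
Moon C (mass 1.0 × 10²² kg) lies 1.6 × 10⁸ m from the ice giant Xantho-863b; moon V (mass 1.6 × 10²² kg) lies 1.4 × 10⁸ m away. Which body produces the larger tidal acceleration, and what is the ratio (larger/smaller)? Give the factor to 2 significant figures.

Compare M/d³ for the two perturbers:
Moon C: (1.0 × 10²²) / (1.6 × 10⁸)³ = 2.441 × 10⁻³
Moon V: (1.6 × 10²²) / (1.4 × 10⁸)³ = 5.831 × 10⁻³
Ratio (larger/smaller) = 2.4

Moon V, by a factor of ≈ 2.4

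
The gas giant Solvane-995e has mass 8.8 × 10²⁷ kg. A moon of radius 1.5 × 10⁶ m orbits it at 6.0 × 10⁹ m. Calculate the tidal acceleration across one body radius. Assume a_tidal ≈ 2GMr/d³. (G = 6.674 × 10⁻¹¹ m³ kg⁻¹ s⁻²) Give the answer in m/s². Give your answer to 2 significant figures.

8.2 × 10⁻⁶ m/s²

a_tidal = 2GMr/d³
        = 2 × (6.674 × 10⁻¹¹) × (8.8 × 10²⁷) × (1.5 × 10⁶) / (6.0 × 10⁹)³
        = 8.2 × 10⁻⁶ m/s²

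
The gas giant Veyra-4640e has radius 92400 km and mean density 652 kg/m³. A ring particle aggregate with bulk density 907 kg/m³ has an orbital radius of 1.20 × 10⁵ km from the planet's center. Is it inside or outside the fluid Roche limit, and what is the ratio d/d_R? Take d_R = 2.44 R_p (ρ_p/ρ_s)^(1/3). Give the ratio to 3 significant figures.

inside; d/d_R ≈ 0.594

d_R = 2.44 × (92400 km) × (652/907)^(1/3) = 2.020 × 10⁵ km
d/d_R = (1.20 × 10⁵) / (2.020 × 10⁵) = 0.594
Since d/d_R < 1, the body is inside the Roche limit.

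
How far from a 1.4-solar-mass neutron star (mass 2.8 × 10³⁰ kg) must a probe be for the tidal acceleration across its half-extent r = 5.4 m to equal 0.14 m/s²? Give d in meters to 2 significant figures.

2.4 × 10⁷ m

2GMr/d³ = a_tidal  ⇒  d = (2GMr / a_tidal)^(1/3)
d = (2 × 6.674×10⁻¹¹ × (2.8 × 10³⁰) × (5.4) / (0.14))^(1/3)
  = 2.4 × 10⁷ m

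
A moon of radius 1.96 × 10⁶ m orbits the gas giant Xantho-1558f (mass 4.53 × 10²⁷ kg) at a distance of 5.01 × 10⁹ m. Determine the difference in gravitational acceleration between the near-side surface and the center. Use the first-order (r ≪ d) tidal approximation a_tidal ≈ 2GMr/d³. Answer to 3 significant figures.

Differencing GM/(d−r)² and GM/d² to first order in r/d gives 2GMr/d³.
Δa = 2GMr/d³
   = 2 × (6.674 × 10⁻¹¹) × (4.53 × 10²⁷) × (1.96 × 10⁶) / (5.01 × 10⁹)³
   = 9.42 × 10⁻⁶ m/s²

9.42 × 10⁻⁶ m/s²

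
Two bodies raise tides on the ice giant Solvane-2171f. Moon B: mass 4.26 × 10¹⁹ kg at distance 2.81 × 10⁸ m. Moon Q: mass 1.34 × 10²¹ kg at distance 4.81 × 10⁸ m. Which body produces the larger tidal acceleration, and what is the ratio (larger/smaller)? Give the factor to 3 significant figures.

Tidal stretch scales as M/d³; compute that for each body.
Moon B: (4.26 × 10¹⁹) / (2.81 × 10⁸)³ = 1.920 × 10⁻⁶
Moon Q: (1.34 × 10²¹) / (4.81 × 10⁸)³ = 1.204 × 10⁻⁵
Ratio (larger/smaller) = 6.27

Moon Q, by a factor of ≈ 6.27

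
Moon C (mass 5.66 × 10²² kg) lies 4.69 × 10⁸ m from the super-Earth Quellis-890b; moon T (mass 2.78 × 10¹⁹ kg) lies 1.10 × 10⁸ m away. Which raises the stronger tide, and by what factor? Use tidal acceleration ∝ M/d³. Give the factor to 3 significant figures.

Moon C, by a factor of ≈ 26.3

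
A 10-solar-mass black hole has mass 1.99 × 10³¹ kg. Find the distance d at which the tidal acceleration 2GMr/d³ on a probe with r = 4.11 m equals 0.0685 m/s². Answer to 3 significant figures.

2GMr/d³ = a_tidal  ⇒  d = (2GMr / a_tidal)^(1/3)
d = (2 × 6.674×10⁻¹¹ × (1.99 × 10³¹) × (4.11) / (0.0685))^(1/3)
  = 5.42 × 10⁷ m

5.42 × 10⁷ m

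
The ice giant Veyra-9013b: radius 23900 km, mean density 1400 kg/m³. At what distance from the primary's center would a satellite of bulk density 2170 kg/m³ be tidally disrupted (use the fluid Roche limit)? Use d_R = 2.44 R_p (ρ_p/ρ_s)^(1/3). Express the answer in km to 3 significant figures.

50400 km

d_R = 2.44 × 23900 km × (1400/2170)^(1/3)
    = 50400 km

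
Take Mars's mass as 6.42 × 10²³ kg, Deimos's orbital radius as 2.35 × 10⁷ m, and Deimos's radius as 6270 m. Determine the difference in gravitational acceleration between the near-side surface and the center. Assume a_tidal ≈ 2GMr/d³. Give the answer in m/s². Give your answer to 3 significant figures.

4.14 × 10⁻⁵ m/s²

Δa = 2GMr/d³
   = 2 × (6.674 × 10⁻¹¹) × (6.42 × 10²³) × (6270) / (2.35 × 10⁷)³
   = 4.14 × 10⁻⁵ m/s²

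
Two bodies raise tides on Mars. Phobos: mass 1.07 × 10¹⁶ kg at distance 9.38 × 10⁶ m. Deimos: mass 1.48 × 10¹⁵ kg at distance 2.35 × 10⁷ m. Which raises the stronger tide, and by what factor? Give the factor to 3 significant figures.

Tidal stretch scales as M/d³; compute that for each body.
Phobos: (1.07 × 10¹⁶) / (9.38 × 10⁶)³ = 1.297 × 10⁻⁵
Deimos: (1.48 × 10¹⁵) / (2.35 × 10⁷)³ = 1.140 × 10⁻⁷
Ratio (larger/smaller) = 114

Phobos, by a factor of ≈ 114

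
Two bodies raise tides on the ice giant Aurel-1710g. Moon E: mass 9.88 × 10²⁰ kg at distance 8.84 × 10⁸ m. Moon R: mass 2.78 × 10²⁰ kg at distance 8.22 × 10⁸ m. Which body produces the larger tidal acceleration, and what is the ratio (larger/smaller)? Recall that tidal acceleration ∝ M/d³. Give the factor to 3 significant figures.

Moon E, by a factor of ≈ 2.86

Tidal stretch scales as M/d³; compute that for each body.
Moon E: (9.88 × 10²⁰) / (8.84 × 10⁸)³ = 1.430 × 10⁻⁶
Moon R: (2.78 × 10²⁰) / (8.22 × 10⁸)³ = 5.005 × 10⁻⁷
Ratio (larger/smaller) = 2.86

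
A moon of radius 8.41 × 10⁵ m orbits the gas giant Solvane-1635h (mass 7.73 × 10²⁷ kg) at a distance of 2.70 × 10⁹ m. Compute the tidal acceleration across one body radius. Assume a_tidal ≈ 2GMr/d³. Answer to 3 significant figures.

a_tidal = 2GMr/d³
        = 2 × (6.674 × 10⁻¹¹) × (7.73 × 10²⁷) × (8.41 × 10⁵) / (2.70 × 10⁹)³
        = 4.41 × 10⁻⁵ m/s²

4.41 × 10⁻⁵ m/s²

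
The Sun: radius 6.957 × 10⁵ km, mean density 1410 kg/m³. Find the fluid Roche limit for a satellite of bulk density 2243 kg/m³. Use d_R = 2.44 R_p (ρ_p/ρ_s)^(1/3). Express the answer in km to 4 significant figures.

1.454 × 10⁶ km

d_R = 2.44 × 6.957 × 10⁵ km × (1410/2243)^(1/3)
    = 1.454 × 10⁶ km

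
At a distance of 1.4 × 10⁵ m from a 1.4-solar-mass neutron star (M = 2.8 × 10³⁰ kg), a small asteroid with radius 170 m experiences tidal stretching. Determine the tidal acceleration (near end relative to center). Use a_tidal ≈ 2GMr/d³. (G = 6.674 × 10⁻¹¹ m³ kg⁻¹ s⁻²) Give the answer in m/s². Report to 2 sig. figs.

2.3 × 10⁷ m/s²

Since r ≪ d, expand the inverse-square field across one radius to get the leading 2GMr/d³ term.
Δg = 2GMr/d³
   = 2 × (6.674 × 10⁻¹¹) × (2.8 × 10³⁰) × (170) / (1.4 × 10⁵)³
   = 2.3 × 10⁷ m/s²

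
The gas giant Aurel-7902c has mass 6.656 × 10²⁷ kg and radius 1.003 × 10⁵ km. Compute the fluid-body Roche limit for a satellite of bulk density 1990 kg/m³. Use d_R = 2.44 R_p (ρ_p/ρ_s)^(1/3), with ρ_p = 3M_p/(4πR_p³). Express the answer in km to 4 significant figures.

2.264 × 10⁵ km

ρ_p = 3M_p/(4πR_p³) = 3 × (6.656 × 10²⁷) / (4π × (1.003 × 10⁸ m)³) = 1575 kg/m³
d_R = 2.44 × 1.003 × 10⁵ km × (1575/1990)^(1/3)
    = 2.264 × 10⁵ km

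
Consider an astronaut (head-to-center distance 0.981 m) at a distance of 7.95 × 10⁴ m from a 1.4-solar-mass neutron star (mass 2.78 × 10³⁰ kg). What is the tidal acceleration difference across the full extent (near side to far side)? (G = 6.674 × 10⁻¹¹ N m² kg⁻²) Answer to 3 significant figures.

1.45 × 10⁶ m/s²

a_tidal = 4GMr/d³
        = 4 × (6.674 × 10⁻¹¹) × (2.78 × 10³⁰) × (0.981) / (7.95 × 10⁴)³
        = 1.45 × 10⁶ m/s²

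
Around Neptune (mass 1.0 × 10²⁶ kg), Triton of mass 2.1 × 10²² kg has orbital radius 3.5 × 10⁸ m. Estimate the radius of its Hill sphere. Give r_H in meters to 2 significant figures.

r_H ≈ a (m/3M)^(1/3)
    = (3.5 × 10⁸) × (2.1 × 10²² / (3 × 1.0 × 10²⁶))^(1/3)
    = 1.4 × 10⁷ m

1.4 × 10⁷ m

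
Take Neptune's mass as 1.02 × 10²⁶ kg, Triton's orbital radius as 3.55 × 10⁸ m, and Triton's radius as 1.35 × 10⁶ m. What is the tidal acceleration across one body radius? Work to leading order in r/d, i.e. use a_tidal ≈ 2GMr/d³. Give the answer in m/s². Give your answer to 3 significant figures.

Δa = 2GMr/d³
   = 2 × (6.674 × 10⁻¹¹) × (1.02 × 10²⁶) × (1.35 × 10⁶) / (3.55 × 10⁸)³
   = 4.11 × 10⁻⁴ m/s²

4.11 × 10⁻⁴ m/s²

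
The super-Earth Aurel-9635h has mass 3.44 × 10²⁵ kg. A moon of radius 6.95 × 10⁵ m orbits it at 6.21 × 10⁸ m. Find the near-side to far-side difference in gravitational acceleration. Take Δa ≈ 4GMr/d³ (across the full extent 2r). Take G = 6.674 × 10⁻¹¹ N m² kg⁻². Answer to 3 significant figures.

Δg = 4GMr/d³
   = 4 × (6.674 × 10⁻¹¹) × (3.44 × 10²⁵) × (6.95 × 10⁵) / (6.21 × 10⁸)³
   = 2.67 × 10⁻⁵ m/s²

2.67 × 10⁻⁵ m/s²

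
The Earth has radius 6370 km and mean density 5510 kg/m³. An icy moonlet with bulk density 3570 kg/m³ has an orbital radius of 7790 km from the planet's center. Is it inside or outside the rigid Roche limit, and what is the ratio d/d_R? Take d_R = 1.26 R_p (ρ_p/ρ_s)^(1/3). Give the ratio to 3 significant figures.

d_R = 1.26 × (6370 km) × (5510/3570)^(1/3) = 9276 km
d/d_R = (7790) / (9276) = 0.840
Since d/d_R < 1, the body is inside the Roche limit.

inside; d/d_R ≈ 0.840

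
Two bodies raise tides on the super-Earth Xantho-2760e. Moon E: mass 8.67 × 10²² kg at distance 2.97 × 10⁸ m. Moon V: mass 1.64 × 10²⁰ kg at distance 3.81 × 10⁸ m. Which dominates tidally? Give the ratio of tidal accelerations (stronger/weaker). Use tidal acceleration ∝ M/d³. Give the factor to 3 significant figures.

Tidal acceleration ∝ M/d³, so compare M/d³ for each.
Moon E: (8.67 × 10²²) / (2.97 × 10⁸)³ = 3.309 × 10⁻³
Moon V: (1.64 × 10²⁰) / (3.81 × 10⁸)³ = 2.965 × 10⁻⁶
Ratio (larger/smaller) = 1120

Moon E, by a factor of ≈ 1120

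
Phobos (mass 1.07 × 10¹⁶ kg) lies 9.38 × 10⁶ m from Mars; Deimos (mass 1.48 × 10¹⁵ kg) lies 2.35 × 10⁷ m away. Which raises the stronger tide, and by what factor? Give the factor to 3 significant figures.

Phobos, by a factor of ≈ 114

Compare M/d³ for the two perturbers:
Phobos: (1.07 × 10¹⁶) / (9.38 × 10⁶)³ = 1.297 × 10⁻⁵
Deimos: (1.48 × 10¹⁵) / (2.35 × 10⁷)³ = 1.140 × 10⁻⁷
Ratio (larger/smaller) = 114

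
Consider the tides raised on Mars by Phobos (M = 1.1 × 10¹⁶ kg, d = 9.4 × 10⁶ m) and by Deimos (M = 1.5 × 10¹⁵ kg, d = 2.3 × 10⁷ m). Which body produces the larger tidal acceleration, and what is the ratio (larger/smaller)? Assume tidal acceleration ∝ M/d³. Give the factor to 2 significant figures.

Phobos, by a factor of ≈ 110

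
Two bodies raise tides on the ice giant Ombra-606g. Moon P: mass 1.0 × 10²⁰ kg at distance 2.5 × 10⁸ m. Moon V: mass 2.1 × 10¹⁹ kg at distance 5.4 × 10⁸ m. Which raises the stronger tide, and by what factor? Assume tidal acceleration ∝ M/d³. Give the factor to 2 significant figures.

Moon P, by a factor of ≈ 48

Tidal stretch scales as M/d³; compute that for each body.
Moon P: (1.0 × 10²⁰) / (2.5 × 10⁸)³ = 6.400 × 10⁻⁶
Moon V: (2.1 × 10¹⁹) / (5.4 × 10⁸)³ = 1.334 × 10⁻⁷
Ratio (larger/smaller) = 48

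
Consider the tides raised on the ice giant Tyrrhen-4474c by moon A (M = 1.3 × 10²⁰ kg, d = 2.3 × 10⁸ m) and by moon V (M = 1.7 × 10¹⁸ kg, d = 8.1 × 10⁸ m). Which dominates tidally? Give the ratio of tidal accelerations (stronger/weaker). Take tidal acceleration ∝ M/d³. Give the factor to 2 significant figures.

Moon A, by a factor of ≈ 3300

Tidal stretch scales as M/d³; compute that for each body.
Moon A: (1.3 × 10²⁰) / (2.3 × 10⁸)³ = 1.068 × 10⁻⁵
Moon V: (1.7 × 10¹⁸) / (8.1 × 10⁸)³ = 3.199 × 10⁻⁹
Ratio (larger/smaller) = 3300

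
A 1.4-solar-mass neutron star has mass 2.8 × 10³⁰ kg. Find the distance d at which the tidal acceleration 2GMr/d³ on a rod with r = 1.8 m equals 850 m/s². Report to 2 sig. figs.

2GMr/d³ = a_tidal  ⇒  d = (2GMr / a_tidal)^(1/3)
d = (2 × 6.674×10⁻¹¹ × (2.8 × 10³⁰) × (1.8) / (850))^(1/3)
  = 9.3 × 10⁵ m

9.3 × 10⁵ m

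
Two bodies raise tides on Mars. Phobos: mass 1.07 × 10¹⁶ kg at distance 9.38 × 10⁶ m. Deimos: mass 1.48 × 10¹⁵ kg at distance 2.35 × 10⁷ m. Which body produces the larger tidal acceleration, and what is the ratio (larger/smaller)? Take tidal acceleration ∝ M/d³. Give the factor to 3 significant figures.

Phobos, by a factor of ≈ 114

Tidal stretch scales as M/d³; compute that for each body.
Phobos: (1.07 × 10¹⁶) / (9.38 × 10⁶)³ = 1.297 × 10⁻⁵
Deimos: (1.48 × 10¹⁵) / (2.35 × 10⁷)³ = 1.140 × 10⁻⁷
Ratio (larger/smaller) = 114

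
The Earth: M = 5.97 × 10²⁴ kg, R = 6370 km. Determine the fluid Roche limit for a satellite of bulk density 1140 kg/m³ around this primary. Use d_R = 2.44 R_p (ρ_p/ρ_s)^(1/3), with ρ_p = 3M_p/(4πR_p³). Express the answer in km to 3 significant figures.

26300 km

ρ_p = 3M_p/(4πR_p³) = 3 × (5.97 × 10²⁴) / (4π × (6.37 × 10⁶ m)³) = 5510 kg/m³
d_R = 2.44 × 6370 km × (5510/1140)^(1/3)
    = 26300 km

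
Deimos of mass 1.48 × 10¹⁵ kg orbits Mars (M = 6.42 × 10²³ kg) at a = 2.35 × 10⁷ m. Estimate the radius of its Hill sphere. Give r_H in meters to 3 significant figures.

2.15 × 10⁴ m

r_H ≈ a (m/3M)^(1/3)
    = (2.35 × 10⁷) × (1.48 × 10¹⁵ / (3 × 6.42 × 10²³))^(1/3)
    = 2.15 × 10⁴ m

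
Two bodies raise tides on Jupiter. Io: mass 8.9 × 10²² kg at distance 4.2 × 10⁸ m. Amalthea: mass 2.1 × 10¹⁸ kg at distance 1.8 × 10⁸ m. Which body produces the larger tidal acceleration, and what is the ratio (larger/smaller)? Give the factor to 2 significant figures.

Io, by a factor of ≈ 3300

The tide-raising term goes as M/d³ (the gradient of a 1/d² field).
Io: (8.9 × 10²²) / (4.2 × 10⁸)³ = 1.201 × 10⁻³
Amalthea: (2.1 × 10¹⁸) / (1.8 × 10⁸)³ = 3.601 × 10⁻⁷
Ratio (larger/smaller) = 3300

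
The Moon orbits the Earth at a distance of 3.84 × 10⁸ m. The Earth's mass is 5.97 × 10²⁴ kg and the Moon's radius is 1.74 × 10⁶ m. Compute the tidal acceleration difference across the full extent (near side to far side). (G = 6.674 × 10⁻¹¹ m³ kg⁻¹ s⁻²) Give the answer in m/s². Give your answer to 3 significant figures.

4.90 × 10⁻⁵ m/s²

Δa = 4GMr/d³
   = 4 × (6.674 × 10⁻¹¹) × (5.97 × 10²⁴) × (1.74 × 10⁶) / (3.84 × 10⁸)³
   = 4.90 × 10⁻⁵ m/s²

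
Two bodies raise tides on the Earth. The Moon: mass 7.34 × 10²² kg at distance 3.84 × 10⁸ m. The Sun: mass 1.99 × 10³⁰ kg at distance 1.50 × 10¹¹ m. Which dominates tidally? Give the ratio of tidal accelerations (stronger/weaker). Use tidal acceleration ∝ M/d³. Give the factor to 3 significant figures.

The Moon, by a factor of ≈ 2.20

The tide-raising term goes as M/d³ (the gradient of a 1/d² field).
The Moon: (7.34 × 10²²) / (3.84 × 10⁸)³ = 1.296 × 10⁻³
The Sun: (1.99 × 10³⁰) / (1.50 × 10¹¹)³ = 5.896 × 10⁻⁴
Ratio (larger/smaller) = 2.20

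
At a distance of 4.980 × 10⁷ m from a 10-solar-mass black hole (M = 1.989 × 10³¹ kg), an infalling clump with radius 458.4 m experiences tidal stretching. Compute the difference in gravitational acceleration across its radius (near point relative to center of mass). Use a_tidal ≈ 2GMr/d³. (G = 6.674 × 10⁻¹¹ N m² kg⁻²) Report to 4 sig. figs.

9.854 m/s²

Δg = 2GMr/d³
   = 2 × (6.674 × 10⁻¹¹) × (1.989 × 10³¹) × (458.4) / (4.980 × 10⁷)³
   = 9.854 m/s²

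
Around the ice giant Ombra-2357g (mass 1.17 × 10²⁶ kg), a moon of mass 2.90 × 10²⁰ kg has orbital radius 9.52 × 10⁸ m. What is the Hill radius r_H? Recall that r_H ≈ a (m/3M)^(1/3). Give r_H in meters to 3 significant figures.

r_H ≈ a (m/3M)^(1/3)
    = (9.52 × 10⁸) × (2.90 × 10²⁰ / (3 × 1.17 × 10²⁶))^(1/3)
    = 8.93 × 10⁶ m

8.93 × 10⁶ m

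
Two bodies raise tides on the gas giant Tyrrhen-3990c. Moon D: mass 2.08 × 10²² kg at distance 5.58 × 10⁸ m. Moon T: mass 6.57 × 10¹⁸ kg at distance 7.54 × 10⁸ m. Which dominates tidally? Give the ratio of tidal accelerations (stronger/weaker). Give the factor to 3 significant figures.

Moon D, by a factor of ≈ 7810

The tide-raising term goes as M/d³ (the gradient of a 1/d² field).
Moon D: (2.08 × 10²²) / (5.58 × 10⁸)³ = 1.197 × 10⁻⁴
Moon T: (6.57 × 10¹⁸) / (7.54 × 10⁸)³ = 1.533 × 10⁻⁸
Ratio (larger/smaller) = 7810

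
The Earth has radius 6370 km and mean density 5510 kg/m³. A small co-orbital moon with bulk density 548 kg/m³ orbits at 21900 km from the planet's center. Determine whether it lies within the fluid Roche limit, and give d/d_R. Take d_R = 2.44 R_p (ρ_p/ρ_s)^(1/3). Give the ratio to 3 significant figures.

inside; d/d_R ≈ 0.653

d_R = 2.44 × (6370 km) × (5510/548)^(1/3) = 33550 km
d/d_R = (21900) / (33550) = 0.653
Since d/d_R < 1, the body is inside the Roche limit.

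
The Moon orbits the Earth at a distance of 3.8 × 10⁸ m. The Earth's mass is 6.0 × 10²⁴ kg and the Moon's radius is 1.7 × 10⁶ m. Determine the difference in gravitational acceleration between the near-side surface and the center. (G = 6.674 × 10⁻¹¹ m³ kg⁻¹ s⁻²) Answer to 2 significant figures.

2.5 × 10⁻⁵ m/s²

Since r ≪ d, expand the inverse-square field across one radius to get the leading 2GMr/d³ term.
Δa = 2GMr/d³
   = 2 × (6.674 × 10⁻¹¹) × (6.0 × 10²⁴) × (1.7 × 10⁶) / (3.8 × 10⁸)³
   = 2.5 × 10⁻⁵ m/s²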